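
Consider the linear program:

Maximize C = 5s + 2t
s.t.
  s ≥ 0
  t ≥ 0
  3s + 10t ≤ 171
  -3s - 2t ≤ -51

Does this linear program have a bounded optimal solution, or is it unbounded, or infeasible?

Extreme points and C = 5s + 2t:
  (57, 0) → C = 285
  (17, 0) → C = 85
  (7, 15) → C = 65
The feasible region has finitely many vertices and no improving ray; the maximum is 285 at (57, 0).

bounded optimum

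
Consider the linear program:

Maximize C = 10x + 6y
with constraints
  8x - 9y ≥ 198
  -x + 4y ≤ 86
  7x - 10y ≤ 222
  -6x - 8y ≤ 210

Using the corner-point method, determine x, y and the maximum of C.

x = 874/9, y = 412/9, maximum C = 11212/9

Vertices and C = 10x + 6y:
  (1566/23, 886/23) → C = 912
  (-18/17, -390/17) → C = -2520/17
  (874/9, 412/9) → C = 11212/9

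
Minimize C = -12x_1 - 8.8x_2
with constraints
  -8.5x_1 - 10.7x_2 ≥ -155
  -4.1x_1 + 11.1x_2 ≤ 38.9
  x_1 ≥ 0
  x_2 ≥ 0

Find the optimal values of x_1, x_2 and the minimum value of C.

Feasible corners and C = -12x_1 - 8.8x_2:
  (130427/13822, 96615/13822) → C = -1207668/6911
  (310/17, 0) → C = -3720/17
  (0, 389/111) → C = -17116/555
  (0, 0) → C = 0

x_1 = 310/17, x_2 = 0, minimum C = -3720/17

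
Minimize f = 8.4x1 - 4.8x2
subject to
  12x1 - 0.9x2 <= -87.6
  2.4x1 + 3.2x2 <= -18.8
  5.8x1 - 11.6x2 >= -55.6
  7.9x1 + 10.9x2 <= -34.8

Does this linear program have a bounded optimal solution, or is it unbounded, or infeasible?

unbounded

From the feasible point (-2477/338, -64/169), moving in the direction (-11.6, -5.8) keeps every constraint satisfied while f decreases without bound.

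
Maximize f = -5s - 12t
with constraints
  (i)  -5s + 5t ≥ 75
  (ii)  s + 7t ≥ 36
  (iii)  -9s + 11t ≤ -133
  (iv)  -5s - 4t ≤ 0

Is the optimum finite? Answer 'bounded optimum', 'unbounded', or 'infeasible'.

infeasible

The boundaries -5s + 5t = 75 and -5s - 4t = 0 meet at (-20/3, 25/3), but that point violates -9s + 11t ≤ -133. Every candidate vertex is excluded by some other constraint, so the feasible region is empty.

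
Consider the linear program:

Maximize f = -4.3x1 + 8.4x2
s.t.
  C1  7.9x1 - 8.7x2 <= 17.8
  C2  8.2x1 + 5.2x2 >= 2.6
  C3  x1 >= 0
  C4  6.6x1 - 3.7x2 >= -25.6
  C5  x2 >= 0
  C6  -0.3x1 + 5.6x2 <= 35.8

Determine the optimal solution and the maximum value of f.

x1 = 0, x2 = 179/28, maximum f = 537/10

Extreme points and f = -4.3x1 + 8.4x2:
  (178/79, 0) → f = -3827/395
  (41114/4163, 28816/4163) → f = 326321/20815
  (0, 1/2) → f = 21/5
  (13/41, 0) → f = -559/410
  (0, 179/28) → f = 537/10

The binding constraints are x1 = 0 and -0.3x1 + 5.6x2 = 35.8.
Solving simultaneously gives x1 = 0, x2 = 179/28.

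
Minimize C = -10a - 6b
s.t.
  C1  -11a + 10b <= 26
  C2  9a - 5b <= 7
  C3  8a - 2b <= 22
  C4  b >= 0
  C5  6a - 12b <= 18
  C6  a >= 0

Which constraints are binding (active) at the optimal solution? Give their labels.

Corner points and C = -10a - 6b:
  (136/29, 225/29) → C = -2710/29
  (0, 13/5) → C = -78/5
  (48/11, 71/11) → C = -906/11
  (7/9, 0) → C = -70/9
  (0, 0) → C = 0

The minimum is at (136/29, 225/29). Substituting into each constraint, equality holds for C1 and C3; the remaining constraints have slack.

C1 and C3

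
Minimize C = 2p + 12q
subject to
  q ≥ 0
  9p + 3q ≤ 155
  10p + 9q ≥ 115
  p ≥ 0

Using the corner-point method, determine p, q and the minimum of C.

p = 23/2, q = 0, minimum C = 23

Corner points and C = 2p + 12q:
  (155/9, 0) → C = 310/9
  (23/2, 0) → C = 23
  (0, 155/3) → C = 620
  (0, 115/9) → C = 460/3

The optimum lies where q = 0 and 10p + 9q = 115.
Solving simultaneously gives p = 23/2, q = 0.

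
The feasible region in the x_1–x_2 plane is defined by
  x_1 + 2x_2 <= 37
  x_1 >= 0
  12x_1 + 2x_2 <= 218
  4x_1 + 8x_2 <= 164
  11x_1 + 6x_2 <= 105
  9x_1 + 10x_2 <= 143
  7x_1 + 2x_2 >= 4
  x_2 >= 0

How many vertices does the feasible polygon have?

5

Intersecting each pair of boundary lines and keeping only the points that satisfy every inequality leaves:
  (0, 143/10)
  (0, 2)
  (24/7, 157/14)
  (105/11, 0)
  (4/7, 0)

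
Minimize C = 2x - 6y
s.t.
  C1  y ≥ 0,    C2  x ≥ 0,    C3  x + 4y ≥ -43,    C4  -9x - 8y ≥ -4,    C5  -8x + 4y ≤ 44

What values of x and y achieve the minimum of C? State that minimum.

x = 0, y = 1/2, minimum C = -3

Vertices and C = 2x - 6y:
  (0, 0) → C = 0
  (4/9, 0) → C = 8/9
  (0, 1/2) → C = -3

The optimum lies where x = 0 and -9x - 8y = -4.
Solving simultaneously gives x = 0, y = 1/2.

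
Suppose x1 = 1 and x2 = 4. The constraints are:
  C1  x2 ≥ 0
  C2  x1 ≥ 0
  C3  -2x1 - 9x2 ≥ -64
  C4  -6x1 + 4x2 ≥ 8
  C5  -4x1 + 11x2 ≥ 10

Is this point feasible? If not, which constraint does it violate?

feasible

C1: 4 ≥ 0 ✓
C2: 1 ≥ 0 ✓
C3: -38 ≥ -64 ✓
C4: 10 ≥ 8 ✓
C5: 40 ≥ 10 ✓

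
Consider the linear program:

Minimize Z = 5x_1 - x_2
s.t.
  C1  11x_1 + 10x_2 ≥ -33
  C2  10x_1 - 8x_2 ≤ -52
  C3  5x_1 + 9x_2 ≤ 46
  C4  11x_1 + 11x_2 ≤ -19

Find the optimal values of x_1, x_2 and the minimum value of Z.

Extreme points and Z = 5x_1 - x_2:
  (-196/47, 121/94) → Z = -2081/94
  (-757/49, 671/49) → Z = -4456/49
  (-362/99, 191/99) → Z = -667/33
  (-677/44, 601/44) → Z = -1993/22

At the optimal vertex, 11x_1 + 10x_2 = -33 and 5x_1 + 9x_2 = 46.
Solving simultaneously gives x_1 = -757/49, x_2 = 671/49.

x_1 = -757/49, x_2 = 671/49, minimum Z = -4456/49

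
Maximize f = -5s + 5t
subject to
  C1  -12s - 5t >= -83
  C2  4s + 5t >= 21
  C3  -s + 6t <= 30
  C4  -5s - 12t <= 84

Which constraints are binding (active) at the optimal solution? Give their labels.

Feasible corners and f = -5s + 5t:
  (31/4, -2) → f = -195/4
  (348/77, 443/77) → f = 475/77
  (-24/29, 141/29) → f = 825/29

The maximum is at (-24/29, 141/29). Substituting into each constraint, equality holds for C2 and C3; the remaining constraints have slack.

C2 and C3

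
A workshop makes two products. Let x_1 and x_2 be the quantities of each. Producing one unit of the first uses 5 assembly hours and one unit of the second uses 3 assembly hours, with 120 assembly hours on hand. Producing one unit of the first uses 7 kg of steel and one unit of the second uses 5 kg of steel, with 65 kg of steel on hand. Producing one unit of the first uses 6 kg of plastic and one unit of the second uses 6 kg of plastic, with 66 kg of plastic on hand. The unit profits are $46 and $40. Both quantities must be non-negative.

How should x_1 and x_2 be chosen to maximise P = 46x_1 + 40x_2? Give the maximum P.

Feasible corners and P = 46x_1 + 40x_2:
  (0, 0) → P = 0
  (0, 11) → P = 440
  (65/7, 0) → P = 2990/7
  (5, 6) → P = 470

x_1 = 5, x_2 = 6, maximum P = 470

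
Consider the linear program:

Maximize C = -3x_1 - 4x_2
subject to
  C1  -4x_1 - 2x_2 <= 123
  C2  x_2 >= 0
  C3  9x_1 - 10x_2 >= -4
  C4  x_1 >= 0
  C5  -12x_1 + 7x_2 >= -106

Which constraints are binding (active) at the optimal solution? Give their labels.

C2 and C4

Vertices and C = -3x_1 - 4x_2:
  (0, 0) → C = 0
  (53/6, 0) → C = -53/2
  (0, 2/5) → C = -8/5
  (1088/57, 334/19) → C = -2424/19

The maximum is at (0, 0). Substituting into each constraint, equality holds for C2 and C4; the remaining constraints have slack.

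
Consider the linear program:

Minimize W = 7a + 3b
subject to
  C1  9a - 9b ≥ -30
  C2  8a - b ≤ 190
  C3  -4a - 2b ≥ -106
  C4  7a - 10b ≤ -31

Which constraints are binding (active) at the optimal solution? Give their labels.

C1 and C4

Corner points and W = 7a + 3b:
  (149/9, 179/9) → W = 1580/9
  (-7/9, 23/9) → W = 20/9
  (499/27, 433/27) → W = 4792/27

The minimum is at (-7/9, 23/9). Substituting into each constraint, equality holds for C1 and C4; the remaining constraints have slack.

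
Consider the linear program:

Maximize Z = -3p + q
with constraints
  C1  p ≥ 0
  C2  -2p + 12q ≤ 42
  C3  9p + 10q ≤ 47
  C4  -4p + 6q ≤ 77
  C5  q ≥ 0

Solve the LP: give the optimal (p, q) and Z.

p = 0, q = 7/2, maximum Z = 7/2

Feasible corners and Z = -3p + q:
  (0, 7/2) → Z = 7/2
  (0, 0) → Z = 0
  (9/8, 59/16) → Z = 5/16
  (47/9, 0) → Z = -47/3

The binding constraints are p = 0 and -2p + 12q = 42.
Solving simultaneously gives p = 0, q = 7/2.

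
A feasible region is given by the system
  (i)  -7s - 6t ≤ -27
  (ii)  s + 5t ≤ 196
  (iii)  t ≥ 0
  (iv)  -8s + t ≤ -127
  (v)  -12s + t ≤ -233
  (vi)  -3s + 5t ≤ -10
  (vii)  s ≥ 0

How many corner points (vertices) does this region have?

4

Intersecting each pair of boundary lines and keeping only the points that satisfy every inequality leaves:
  (196, 0)
  (103/2, 289/10)
  (233/12, 0)
  (385/19, 193/19)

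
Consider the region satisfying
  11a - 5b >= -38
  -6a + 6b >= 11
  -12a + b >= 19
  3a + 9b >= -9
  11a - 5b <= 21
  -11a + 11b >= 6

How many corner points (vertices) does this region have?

4

Pairwise boundary intersections that survive every other constraint:
  (-57/49, 247/49)
  (-129/38, 5/38)
  (-103/66, 3/11)
  (-17/8, -7/24)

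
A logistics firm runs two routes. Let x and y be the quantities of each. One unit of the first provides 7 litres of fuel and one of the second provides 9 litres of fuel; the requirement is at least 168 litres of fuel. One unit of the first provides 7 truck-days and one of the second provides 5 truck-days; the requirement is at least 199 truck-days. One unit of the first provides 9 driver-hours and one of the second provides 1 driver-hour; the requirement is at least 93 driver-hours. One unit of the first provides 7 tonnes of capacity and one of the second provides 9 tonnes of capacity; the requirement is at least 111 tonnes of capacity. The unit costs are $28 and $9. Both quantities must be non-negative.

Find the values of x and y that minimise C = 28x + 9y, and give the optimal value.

x = 7, y = 30, minimum C = 466

Vertices and C = 28x + 9y:
  (0, 93) → C = 837
  (199/7, 0) → C = 796
  (7, 30) → C = 466
The feasible region is unbounded (it extends along (0, 1), (1, 0)), but C strictly increases along every unbounded feasible direction, so there is no improving ray and the minimum is attained at a vertex.

The binding constraints are 7x + 5y = 199 and 9x + y = 93.
Solving simultaneously gives x = 7, y = 30.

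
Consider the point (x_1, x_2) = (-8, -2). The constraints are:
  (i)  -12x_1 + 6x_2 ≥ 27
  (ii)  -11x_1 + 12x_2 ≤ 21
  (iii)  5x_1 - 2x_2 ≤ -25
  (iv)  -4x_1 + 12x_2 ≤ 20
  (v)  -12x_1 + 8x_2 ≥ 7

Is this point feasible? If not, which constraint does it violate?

not feasible — violates (ii)

Constraint (ii): -11x_1 + 12x_2 = 64, which is not ≤ 21. All other constraints are satisfied.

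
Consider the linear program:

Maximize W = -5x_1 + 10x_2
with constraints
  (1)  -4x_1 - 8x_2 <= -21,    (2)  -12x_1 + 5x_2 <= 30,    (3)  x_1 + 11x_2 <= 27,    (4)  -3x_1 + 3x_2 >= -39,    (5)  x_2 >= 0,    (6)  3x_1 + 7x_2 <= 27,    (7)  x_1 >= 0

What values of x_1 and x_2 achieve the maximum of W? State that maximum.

At the optimal vertex, -4x_1 - 8x_2 = -21 and x_1 + 11x_2 = 27.
Solving simultaneously gives x_1 = 5/12, x_2 = 29/12.

x_1 = 5/12, x_2 = 29/12, maximum W = 265/12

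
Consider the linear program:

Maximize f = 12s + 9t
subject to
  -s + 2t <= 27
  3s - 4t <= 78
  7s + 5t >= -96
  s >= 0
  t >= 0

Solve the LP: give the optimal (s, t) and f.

Vertices and f = 12s + 9t:
  (132, 159/2) → f = 4599/2
  (0, 27/2) → f = 243/2
  (26, 0) → f = 312
  (0, 0) → f = 0

The optimum lies where -s + 2t = 27 and 3s - 4t = 78.
Solving simultaneously gives s = 132, t = 159/2.

s = 132, t = 159/2, maximum f = 4599/2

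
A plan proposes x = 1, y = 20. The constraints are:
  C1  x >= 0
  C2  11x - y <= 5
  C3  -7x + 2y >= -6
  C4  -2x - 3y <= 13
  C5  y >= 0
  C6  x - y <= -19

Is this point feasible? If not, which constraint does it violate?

feasible

C1: 1 ≥ 0 ✓
C2: -9 ≤ 5 ✓
C3: 33 ≥ -6 ✓
C4: -62 ≤ 13 ✓
C5: 20 ≥ 0 ✓
C6: -19 ≤ -19 ✓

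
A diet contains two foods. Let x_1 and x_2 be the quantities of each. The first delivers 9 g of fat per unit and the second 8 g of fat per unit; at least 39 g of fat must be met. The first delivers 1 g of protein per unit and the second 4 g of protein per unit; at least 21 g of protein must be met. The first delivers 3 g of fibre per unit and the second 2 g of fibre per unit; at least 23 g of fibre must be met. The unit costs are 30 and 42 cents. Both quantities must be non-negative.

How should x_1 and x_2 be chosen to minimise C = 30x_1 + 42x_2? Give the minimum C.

Extreme points and C = 30x_1 + 42x_2:
  (0, 23/2) → C = 483
  (21, 0) → C = 630
  (5, 4) → C = 318
The feasible region is unbounded (it extends along (0, 1), (1, 0)), but C strictly increases along every unbounded feasible direction, so there is no improving ray and the minimum is attained at a vertex.

The optimum lies where x_1 + 4x_2 = 21 and 3x_1 + 2x_2 = 23.
Solving simultaneously gives x_1 = 5, x_2 = 4.

x_1 = 5, x_2 = 4, minimum C = 318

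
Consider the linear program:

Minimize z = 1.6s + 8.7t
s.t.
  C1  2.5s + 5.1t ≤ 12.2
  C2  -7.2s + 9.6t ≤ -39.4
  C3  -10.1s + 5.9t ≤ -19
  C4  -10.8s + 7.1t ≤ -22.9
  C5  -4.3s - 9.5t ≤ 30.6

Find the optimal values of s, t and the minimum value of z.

Feasible corners and z = 1.6s + 8.7t:
  (5301/1012, -533/3036) → z = 69359/10120
  (1046/7, -496/7) → z = -13208/35
  (4027/5484, -19487/5484) → z = -1630937/54840

s = 1046/7, t = -496/7, minimum z = -13208/35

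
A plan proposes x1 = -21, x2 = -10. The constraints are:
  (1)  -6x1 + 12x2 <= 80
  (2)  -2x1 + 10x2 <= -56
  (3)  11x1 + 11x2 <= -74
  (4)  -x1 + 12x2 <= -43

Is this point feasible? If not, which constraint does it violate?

feasible

(1): 6 ≤ 80 ✓
(2): -58 ≤ -56 ✓
(3): -341 ≤ -74 ✓
(4): -99 ≤ -43 ✓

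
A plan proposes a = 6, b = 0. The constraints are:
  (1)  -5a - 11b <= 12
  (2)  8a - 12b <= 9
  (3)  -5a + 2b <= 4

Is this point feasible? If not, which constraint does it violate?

Constraint (2): 8a - 12b = 48, which is not ≤ 9. All other constraints are satisfied.

not feasible — violates (2)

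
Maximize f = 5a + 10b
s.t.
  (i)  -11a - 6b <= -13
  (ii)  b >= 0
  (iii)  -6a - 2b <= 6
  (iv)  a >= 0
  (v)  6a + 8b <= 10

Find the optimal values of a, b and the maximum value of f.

Feasible corners and f = 5a + 10b:
  (13/11, 0) → f = 65/11
  (11/13, 8/13) → f = 135/13
  (5/3, 0) → f = 25/3

The optimum lies where -11a - 6b = -13 and 6a + 8b = 10.
Solving simultaneously gives a = 11/13, b = 8/13.

a = 11/13, b = 8/13, maximum f = 135/13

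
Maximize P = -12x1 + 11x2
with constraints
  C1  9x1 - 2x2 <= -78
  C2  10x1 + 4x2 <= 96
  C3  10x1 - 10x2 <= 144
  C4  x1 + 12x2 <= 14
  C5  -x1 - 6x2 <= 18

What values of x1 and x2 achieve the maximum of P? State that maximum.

Vertices and P = -12x1 + 11x2:
  (-454/55, 102/55) → P = 1314/11
  (-9, -3/2) → P = 183/2
  (-50, 16/3) → P = 1976/3

The optimum lies where x1 + 12x2 = 14 and -x1 - 6x2 = 18.
Solving simultaneously gives x1 = -50, x2 = 16/3.

x1 = -50, x2 = 16/3, maximum P = 1976/3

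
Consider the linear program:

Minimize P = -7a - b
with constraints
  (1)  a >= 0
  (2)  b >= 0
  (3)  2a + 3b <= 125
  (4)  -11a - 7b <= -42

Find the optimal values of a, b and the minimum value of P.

a = 125/2, b = 0, minimum P = -875/2

Feasible corners and P = -7a - b:
  (0, 125/3) → P = -125/3
  (0, 6) → P = -6
  (125/2, 0) → P = -875/2
  (42/11, 0) → P = -294/11

The binding constraints are b = 0 and 2a + 3b = 125.
Solving simultaneously gives a = 125/2, b = 0.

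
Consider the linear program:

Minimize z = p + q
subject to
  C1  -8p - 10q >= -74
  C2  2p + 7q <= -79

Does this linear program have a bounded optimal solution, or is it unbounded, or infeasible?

unbounded

From the feasible point (109/3, -65/3), moving in the direction (-7, 2) keeps every constraint satisfied while z decreases without bound.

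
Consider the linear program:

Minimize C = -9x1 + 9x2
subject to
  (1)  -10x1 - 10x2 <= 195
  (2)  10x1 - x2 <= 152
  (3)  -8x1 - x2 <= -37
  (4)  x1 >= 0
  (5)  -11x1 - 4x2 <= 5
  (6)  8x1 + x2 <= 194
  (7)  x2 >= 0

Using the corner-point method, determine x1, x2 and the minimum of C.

x1 = 76/5, x2 = 0, minimum C = -684/5

Extreme points and C = -9x1 + 9x2:
  (173/9, 362/9) → C = 189
  (76/5, 0) → C = -684/5
  (0, 37) → C = 333
  (37/8, 0) → C = -333/8
  (0, 194) → C = 1746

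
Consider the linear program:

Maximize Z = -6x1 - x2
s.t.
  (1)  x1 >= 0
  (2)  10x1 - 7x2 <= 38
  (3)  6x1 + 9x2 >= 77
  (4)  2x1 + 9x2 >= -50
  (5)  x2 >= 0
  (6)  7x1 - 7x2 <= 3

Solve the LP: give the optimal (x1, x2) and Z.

x1 = 0, x2 = 77/9, maximum Z = -77/9

Extreme points and Z = -6x1 - x2:
  (0, 77/9) → Z = -77/9
  (35/3, 236/21) → Z = -1706/21
  (566/105, 521/105) → Z = -3917/105
The feasible region is unbounded (it extends along (0, 1), (7, 10)), but Z strictly decreases along every unbounded feasible direction, so there is no improving ray and the maximum is attained at a vertex.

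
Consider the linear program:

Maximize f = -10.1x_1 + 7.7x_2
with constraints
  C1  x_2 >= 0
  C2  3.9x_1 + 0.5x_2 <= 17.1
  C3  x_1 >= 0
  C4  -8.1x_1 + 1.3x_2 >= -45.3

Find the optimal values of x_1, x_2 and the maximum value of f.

Extreme points and f = -10.1x_1 + 7.7x_2:
  (57/13, 0) → f = -5757/130
  (0, 0) → f = 0
  (0, 171/5) → f = 13167/50

At the optimal vertex, 3.9x_1 + 0.5x_2 = 17.1 and x_1 = 0.
Solving simultaneously gives x_1 = 0, x_2 = 171/5.

x_1 = 0, x_2 = 34.2, maximum f = 263.34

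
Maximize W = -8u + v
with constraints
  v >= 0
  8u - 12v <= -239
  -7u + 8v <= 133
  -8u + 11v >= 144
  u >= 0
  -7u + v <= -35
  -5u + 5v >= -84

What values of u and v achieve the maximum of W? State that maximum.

Feasible corners and W = -8u + v:
  (79/5, 609/20) → W = -1919/20
  (2203/20, 1867/20) → W = -15757/20
  (1337/5, 1253/5) → W = -9443/5

u = 79/5, v = 609/20, maximum W = -1919/20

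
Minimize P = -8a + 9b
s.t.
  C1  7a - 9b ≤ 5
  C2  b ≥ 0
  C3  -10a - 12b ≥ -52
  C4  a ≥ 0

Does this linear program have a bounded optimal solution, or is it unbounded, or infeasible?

bounded optimum

Vertices and P = -8a + 9b:
  (5/7, 0) → P = -40/7
  (88/29, 157/87) → P = -233/29
  (0, 0) → P = 0
  (0, 13/3) → P = 39
The feasible region has finitely many vertices and no improving ray; the minimum is -233/29 at (88/29, 157/87).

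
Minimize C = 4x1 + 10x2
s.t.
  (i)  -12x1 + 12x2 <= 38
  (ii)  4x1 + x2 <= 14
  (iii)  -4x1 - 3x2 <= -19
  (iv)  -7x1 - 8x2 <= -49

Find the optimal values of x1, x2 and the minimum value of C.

Feasible corners and C = 4x1 + 10x2:
  (13/6, 16/3) → C = 62
  (71/45, 427/90) → C = 2419/45
  (63/25, 98/25) → C = 1232/25

x1 = 63/25, x2 = 98/25, minimum C = 1232/25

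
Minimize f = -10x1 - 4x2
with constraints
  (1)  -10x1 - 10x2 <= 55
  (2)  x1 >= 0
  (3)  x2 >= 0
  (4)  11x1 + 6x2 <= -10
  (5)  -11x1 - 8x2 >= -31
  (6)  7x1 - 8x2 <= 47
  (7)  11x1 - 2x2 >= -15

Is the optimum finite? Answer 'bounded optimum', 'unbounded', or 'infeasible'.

The boundaries -10x1 - 10x2 = 55 and x1 = 0 meet at (0, -11/2), but that point violates x2 ≥ 0. Every candidate vertex is excluded by some other constraint, so the feasible region is empty.

infeasible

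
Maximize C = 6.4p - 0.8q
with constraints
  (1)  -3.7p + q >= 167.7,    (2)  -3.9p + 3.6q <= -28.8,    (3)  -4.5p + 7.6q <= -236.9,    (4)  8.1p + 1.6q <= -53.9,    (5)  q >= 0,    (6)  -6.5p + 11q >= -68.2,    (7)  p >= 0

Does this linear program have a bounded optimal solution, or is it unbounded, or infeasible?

infeasible

The boundaries -6.5p + 11q = -68.2 and p = 0 meet at (0, -6.2), but that point violates -3.7p + q ≥ 167.7. Every candidate vertex is excluded by some other constraint, so the feasible region is empty.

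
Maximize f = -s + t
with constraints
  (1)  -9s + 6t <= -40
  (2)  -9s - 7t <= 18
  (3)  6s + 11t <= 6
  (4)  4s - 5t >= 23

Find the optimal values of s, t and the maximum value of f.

s = 62/21, t = -47/21, maximum f = -109/21

Feasible corners and f = -s + t:
  (172/117, -58/13) → f = -694/117
  (62/21, -47/21) → f = -109/21
  (283/74, -57/37) → f = -397/74
The feasible region is unbounded (it extends along (11, -6), (7, -9)), but f strictly decreases along every unbounded feasible direction, so there is no improving ray and the maximum is attained at a vertex.

The binding constraints are -9s + 6t = -40 and 4s - 5t = 23.
Solving simultaneously gives s = 62/21, t = -47/21.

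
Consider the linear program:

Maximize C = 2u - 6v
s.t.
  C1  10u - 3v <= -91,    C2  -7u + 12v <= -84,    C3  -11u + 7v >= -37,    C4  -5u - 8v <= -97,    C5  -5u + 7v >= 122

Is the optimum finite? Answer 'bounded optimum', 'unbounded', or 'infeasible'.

The boundaries 10u - 3v = -91 and -5u - 8v = -97 meet at (-23/5, 15), but that point violates -7u + 12v ≤ -84. Every candidate vertex is excluded by some other constraint, so the feasible region is empty.

infeasible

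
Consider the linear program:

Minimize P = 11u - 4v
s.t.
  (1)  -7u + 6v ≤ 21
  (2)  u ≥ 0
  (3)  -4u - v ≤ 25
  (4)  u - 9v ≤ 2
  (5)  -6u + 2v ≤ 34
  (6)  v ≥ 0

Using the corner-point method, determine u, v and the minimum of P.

u = 0, v = 7/2, minimum P = -14

Feasible corners and P = 11u - 4v:
  (0, 7/2) → P = -14
  (0, 0) → P = 0
  (2, 0) → P = 22
The feasible region is unbounded (it extends along (6, 7), (9, 1)), but P strictly increases along every unbounded feasible direction, so there is no improving ray and the minimum is attained at a vertex.

The optimum lies where -7u + 6v = 21 and u = 0.
Solving simultaneously gives u = 0, v = 7/2.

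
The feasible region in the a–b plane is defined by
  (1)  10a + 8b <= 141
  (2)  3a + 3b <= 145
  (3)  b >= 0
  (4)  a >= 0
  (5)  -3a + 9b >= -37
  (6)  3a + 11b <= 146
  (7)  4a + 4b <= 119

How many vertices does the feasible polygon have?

5

Of the 20 pairwise boundary intersections, those satisfying every inequality are:
  (1565/114, 53/114)
  (383/86, 1037/86)
  (0, 0)
  (37/3, 0)
  (0, 146/11)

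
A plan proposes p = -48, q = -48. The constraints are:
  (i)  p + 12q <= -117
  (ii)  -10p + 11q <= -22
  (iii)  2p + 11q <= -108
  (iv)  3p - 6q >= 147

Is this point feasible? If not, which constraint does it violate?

not feasible — violates (iv)

Constraint (iv): 3p - 6q = 144, which is not ≥ 147. All other constraints are satisfied.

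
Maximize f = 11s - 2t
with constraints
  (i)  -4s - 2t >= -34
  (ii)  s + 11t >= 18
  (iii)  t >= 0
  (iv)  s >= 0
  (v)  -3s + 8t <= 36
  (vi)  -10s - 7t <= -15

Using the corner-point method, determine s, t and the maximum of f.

Corner points and f = 11s - 2t:
  (169/21, 19/21) → f = 607/7
  (100/19, 123/19) → f = 854/19
  (39/103, 165/103) → f = 99/103
  (0, 9/2) → f = -9
  (0, 15/7) → f = -30/7

The binding constraints are -4s - 2t = -34 and s + 11t = 18.
Solving simultaneously gives s = 169/21, t = 19/21.

s = 169/21, t = 19/21, maximum f = 607/7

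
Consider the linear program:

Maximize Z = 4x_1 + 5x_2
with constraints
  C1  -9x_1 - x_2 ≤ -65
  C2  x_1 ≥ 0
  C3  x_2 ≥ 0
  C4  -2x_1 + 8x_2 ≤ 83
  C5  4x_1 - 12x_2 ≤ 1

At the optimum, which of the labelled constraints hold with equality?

Vertices and Z = 4x_1 + 5x_2:
  (437/74, 877/74) → Z = 6133/74
  (781/112, 251/112) → Z = 4379/112
  (251/2, 167/4) → Z = 2843/4

The maximum is at (251/2, 167/4). Substituting into each constraint, equality holds for C4 and C5; the remaining constraints have slack.

C4 and C5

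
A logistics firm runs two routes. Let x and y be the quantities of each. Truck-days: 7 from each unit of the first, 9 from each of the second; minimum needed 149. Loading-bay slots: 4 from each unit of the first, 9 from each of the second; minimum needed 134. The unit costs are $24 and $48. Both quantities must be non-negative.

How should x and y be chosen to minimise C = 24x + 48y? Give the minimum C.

x = 5, y = 38/3, minimum C = 728

Extreme points and C = 24x + 48y:
  (0, 149/9) → C = 2384/3
  (67/2, 0) → C = 804
  (5, 38/3) → C = 728
The feasible region is unbounded (it extends along (0, 1), (1, 0)), but C strictly increases along every unbounded feasible direction, so there is no improving ray and the minimum is attained at a vertex.

The binding constraints are 7x + 9y = 149 and 4x + 9y = 134.
Solving simultaneously gives x = 5, y = 38/3.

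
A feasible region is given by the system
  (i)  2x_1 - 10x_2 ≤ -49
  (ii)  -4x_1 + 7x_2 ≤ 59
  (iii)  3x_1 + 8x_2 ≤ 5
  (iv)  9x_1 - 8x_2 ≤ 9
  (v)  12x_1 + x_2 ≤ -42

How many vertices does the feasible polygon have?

Pairwise boundary intersections that survive every other constraint:
  (-19/2, 3)
  (-171/23, 157/46)
  (-437/53, 197/53)

3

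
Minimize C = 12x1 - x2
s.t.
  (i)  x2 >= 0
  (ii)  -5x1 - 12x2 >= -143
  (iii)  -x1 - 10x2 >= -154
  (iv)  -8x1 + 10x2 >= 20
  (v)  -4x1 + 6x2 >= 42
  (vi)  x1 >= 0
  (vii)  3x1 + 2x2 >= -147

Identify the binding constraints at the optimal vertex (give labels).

Extreme points and C = 12x1 - x2:
  (59/13, 391/39) → C = 1733/39
  (0, 143/12) → C = -143/12
  (0, 7) → C = -7

The minimum is at (0, 143/12). Substituting into each constraint, equality holds for (ii) and (vi); the remaining constraints have slack.

(ii) and (vi)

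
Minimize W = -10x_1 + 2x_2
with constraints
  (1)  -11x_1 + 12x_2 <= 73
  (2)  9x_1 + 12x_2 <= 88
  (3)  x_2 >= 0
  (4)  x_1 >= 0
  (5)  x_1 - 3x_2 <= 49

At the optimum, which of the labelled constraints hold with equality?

(2) and (3)

Vertices and W = -10x_1 + 2x_2:
  (3/4, 325/48) → W = 145/24
  (0, 73/12) → W = 73/6
  (88/9, 0) → W = -880/9
  (0, 0) → W = 0

The minimum is at (88/9, 0). Substituting into each constraint, equality holds for (2) and (3); the remaining constraints have slack.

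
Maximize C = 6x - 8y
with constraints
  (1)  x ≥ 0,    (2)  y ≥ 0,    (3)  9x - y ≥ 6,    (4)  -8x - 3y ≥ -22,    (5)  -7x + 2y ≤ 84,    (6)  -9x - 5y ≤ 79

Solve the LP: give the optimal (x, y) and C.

x = 11/4, y = 0, maximum C = 33/2

Vertices and C = 6x - 8y:
  (2/3, 0) → C = 4
  (11/4, 0) → C = 33/2
  (8/7, 30/7) → C = -192/7

At the optimal vertex, y = 0 and -8x - 3y = -22.
Solving simultaneously gives x = 11/4, y = 0.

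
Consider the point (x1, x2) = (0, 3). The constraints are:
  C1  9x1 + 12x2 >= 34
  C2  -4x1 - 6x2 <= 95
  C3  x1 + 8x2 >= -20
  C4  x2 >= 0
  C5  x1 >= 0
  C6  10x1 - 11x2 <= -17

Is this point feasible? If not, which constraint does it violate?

feasible

C1: 36 ≥ 34 ✓
C2: -18 ≤ 95 ✓
C3: 24 ≥ -20 ✓
C4: 3 ≥ 0 ✓
C5: 0 ≥ 0 ✓
C6: -33 ≤ -17 ✓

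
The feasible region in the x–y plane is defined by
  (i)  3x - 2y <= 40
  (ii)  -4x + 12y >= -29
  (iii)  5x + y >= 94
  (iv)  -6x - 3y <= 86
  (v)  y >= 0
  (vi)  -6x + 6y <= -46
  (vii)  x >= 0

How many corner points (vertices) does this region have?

3

Of the 21 pairwise boundary intersections, those satisfying every inequality are:
  (228/13, 82/13)
  (74/3, 17)
  (305/18, 167/18)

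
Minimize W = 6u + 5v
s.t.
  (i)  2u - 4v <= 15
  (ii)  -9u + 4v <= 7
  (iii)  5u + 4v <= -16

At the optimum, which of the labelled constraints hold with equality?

Extreme points and W = 6u + 5v:
  (-22/7, -149/28) → W = -1273/28
  (-1/7, -107/28) → W = -559/28
  (-23/14, -109/56) → W = -1097/56

The minimum is at (-22/7, -149/28). Substituting into each constraint, equality holds for (i) and (ii); the remaining constraints have slack.

(i) and (ii)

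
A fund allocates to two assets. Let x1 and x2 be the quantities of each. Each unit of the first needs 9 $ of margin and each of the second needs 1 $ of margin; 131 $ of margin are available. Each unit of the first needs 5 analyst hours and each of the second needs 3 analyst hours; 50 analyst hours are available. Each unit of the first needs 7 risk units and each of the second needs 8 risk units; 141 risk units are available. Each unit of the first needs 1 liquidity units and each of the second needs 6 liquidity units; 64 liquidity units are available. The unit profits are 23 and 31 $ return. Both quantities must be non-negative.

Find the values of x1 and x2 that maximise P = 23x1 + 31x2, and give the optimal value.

The optimum lies where 5x1 + 3x2 = 50 and x1 + 6x2 = 64.
Solving simultaneously gives x1 = 4, x2 = 10.

x1 = 4, x2 = 10, maximum P = 402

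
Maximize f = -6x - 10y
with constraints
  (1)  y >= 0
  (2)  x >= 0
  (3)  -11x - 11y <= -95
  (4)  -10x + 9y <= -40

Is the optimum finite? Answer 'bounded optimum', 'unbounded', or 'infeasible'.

bounded optimum

Vertices and f = -6x - 10y:
  (95/11, 0) → f = -570/11
  (1295/209, 510/209) → f = -1170/19
The feasible region has finitely many vertices and no improving ray; the maximum is -570/11 at (95/11, 0).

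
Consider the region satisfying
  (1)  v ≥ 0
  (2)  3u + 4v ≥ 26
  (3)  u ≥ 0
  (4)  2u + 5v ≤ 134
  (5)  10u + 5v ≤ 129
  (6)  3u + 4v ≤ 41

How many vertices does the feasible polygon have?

5

Of the 14 pairwise boundary intersections, those satisfying every inequality are:
  (26/3, 0)
  (129/10, 0)
  (0, 13/2)
  (0, 41/4)
  (311/25, 23/25)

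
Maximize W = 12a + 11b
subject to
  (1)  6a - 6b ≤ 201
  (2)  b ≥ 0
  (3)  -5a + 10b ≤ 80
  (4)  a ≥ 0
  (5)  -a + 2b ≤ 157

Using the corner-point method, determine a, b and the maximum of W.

a = 83, b = 99/2, maximum W = 3081/2

Corner points and W = 12a + 11b:
  (67/2, 0) → W = 402
  (83, 99/2) → W = 3081/2
  (0, 0) → W = 0
  (0, 8) → W = 88

The optimum lies where 6a - 6b = 201 and -5a + 10b = 80.
Solving simultaneously gives a = 83, b = 99/2.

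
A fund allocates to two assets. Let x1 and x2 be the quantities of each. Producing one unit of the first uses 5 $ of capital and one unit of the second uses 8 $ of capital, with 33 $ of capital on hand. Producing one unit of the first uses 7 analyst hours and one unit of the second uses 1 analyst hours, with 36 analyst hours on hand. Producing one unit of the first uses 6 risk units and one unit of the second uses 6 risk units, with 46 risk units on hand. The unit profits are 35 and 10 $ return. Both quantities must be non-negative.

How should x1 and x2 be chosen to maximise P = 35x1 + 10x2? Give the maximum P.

x1 = 5, x2 = 1, maximum P = 185

Vertices and P = 35x1 + 10x2:
  (0, 0) → P = 0
  (0, 33/8) → P = 165/4
  (36/7, 0) → P = 180
  (5, 1) → P = 185

The optimum lies where 5x1 + 8x2 = 33 and 7x1 + x2 = 36.
Solving simultaneously gives x1 = 5, x2 = 1.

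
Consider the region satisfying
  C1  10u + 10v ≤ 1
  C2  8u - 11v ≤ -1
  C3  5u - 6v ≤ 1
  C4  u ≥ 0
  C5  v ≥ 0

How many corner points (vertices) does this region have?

The feasible vertices (each the meet of two boundaries and inside every other half-plane) are:
  (1/190, 9/95)
  (0, 1/10)
  (0, 1/11)

3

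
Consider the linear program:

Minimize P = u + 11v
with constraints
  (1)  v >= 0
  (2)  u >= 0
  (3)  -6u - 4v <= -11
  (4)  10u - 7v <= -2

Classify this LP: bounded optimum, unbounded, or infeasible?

bounded optimum

Vertices and P = u + 11v:
  (0, 11/4) → P = 121/4
  (69/82, 61/41) → P = 1411/82
The feasible region has finitely many vertices and no improving ray; the minimum is 1411/82 at (69/82, 61/41).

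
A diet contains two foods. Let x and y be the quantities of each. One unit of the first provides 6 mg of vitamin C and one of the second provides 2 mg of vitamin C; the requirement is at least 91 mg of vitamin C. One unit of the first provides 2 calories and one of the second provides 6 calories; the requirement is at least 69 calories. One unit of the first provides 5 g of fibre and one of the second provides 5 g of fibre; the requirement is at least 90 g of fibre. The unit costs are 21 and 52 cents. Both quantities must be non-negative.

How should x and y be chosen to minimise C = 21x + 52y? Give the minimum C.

x = 51/4, y = 29/4, minimum C = 2579/4

Vertices and C = 21x + 52y:
  (0, 91/2) → C = 2366
  (69/2, 0) → C = 1449/2
  (51/4, 29/4) → C = 2579/4
The feasible region is unbounded (it extends along (0, 1), (1, 0)), but C strictly increases along every unbounded feasible direction, so there is no improving ray and the minimum is attained at a vertex.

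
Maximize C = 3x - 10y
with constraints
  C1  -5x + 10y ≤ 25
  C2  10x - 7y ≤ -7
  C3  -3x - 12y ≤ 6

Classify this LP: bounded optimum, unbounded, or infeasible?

Corner points and C = 3x - 10y:
  (21/13, 43/13) → C = -367/13
  (-4, 1/2) → C = -17
  (-42/47, -13/47) → C = 4/47
The feasible region has finitely many vertices and no improving ray; the maximum is 4/47 at (-42/47, -13/47).

bounded optimum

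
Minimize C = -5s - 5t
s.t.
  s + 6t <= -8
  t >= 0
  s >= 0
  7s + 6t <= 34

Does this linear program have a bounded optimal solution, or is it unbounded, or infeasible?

The boundaries s + 6t = -8 and t = 0 meet at (-8, 0), but that point violates s ≥ 0. Every candidate vertex is excluded by some other constraint, so the feasible region is empty.

infeasible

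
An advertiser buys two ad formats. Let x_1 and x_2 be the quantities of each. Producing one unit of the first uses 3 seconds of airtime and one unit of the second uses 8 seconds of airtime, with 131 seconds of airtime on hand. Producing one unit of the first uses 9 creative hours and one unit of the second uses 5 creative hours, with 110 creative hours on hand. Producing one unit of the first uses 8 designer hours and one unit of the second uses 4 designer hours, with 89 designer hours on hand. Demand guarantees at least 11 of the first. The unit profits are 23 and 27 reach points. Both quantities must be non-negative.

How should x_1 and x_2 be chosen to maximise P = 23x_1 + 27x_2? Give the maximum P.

Corner points and P = 23x_1 + 27x_2:
  (89/8, 0) → P = 2047/8
  (11, 0) → P = 253
  (11, 1/4) → P = 1039/4

The optimum lies where 8x_1 + 4x_2 = 89 and x_1 = 11.
Solving simultaneously gives x_1 = 11, x_2 = 1/4.

x_1 = 11, x_2 = 1/4, maximum P = 1039/4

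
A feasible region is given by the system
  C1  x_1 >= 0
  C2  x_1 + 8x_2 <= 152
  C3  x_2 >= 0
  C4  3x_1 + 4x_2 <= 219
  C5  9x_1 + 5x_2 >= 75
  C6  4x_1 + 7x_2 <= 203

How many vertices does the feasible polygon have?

5

Of the 15 pairwise boundary intersections, those satisfying every inequality are:
  (0, 19)
  (0, 15)
  (112/5, 81/5)
  (25/3, 0)
  (203/4, 0)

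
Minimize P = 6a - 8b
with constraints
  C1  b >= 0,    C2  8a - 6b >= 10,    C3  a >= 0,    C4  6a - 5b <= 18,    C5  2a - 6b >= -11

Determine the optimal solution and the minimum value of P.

Extreme points and P = 6a - 8b:
  (5/4, 0) → P = 15/2
  (3, 0) → P = 18
  (7/2, 3) → P = -3
  (163/26, 51/13) → P = 81/13

At the optimal vertex, 8a - 6b = 10 and 2a - 6b = -11.
Solving simultaneously gives a = 7/2, b = 3.

a = 7/2, b = 3, minimum P = -3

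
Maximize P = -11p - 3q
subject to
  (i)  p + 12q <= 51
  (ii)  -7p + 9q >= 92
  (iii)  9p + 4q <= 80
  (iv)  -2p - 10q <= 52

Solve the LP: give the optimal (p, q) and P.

Feasible corners and P = -11p - 3q:
  (-215/31, 449/93) → P = 1916/31
  (-81, 11) → P = 858
  (-347/22, -45/22) → P = 1976/11

p = -81, q = 11, maximum P = 858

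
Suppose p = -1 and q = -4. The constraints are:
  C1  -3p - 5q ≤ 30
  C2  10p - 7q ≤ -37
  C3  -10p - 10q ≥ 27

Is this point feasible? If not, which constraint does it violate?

not feasible — violates C2

Constraint C2: 10p - 7q = 18, which is not ≤ -37. All other constraints are satisfied.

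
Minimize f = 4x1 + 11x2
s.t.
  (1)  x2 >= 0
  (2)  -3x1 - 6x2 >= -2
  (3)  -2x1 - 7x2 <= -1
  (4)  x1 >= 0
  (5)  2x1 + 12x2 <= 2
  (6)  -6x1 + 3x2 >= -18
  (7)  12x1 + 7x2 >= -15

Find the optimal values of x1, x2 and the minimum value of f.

x1 = 0, x2 = 1/7, minimum f = 11/7

Feasible corners and f = 4x1 + 11x2:
  (2/3, 0) → f = 8/3
  (1/2, 0) → f = 2
  (1/2, 1/12) → f = 35/12
  (0, 1/7) → f = 11/7
  (0, 1/6) → f = 11/6

The binding constraints are -2x1 - 7x2 = -1 and x1 = 0.
Solving simultaneously gives x1 = 0, x2 = 1/7.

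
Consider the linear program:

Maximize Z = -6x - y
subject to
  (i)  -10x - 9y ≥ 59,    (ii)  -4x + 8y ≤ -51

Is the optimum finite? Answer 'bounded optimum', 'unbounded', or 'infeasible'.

unbounded

From the feasible point (-13/116, -373/58), moving in the direction (-8, -4) keeps every constraint satisfied while Z increases without bound.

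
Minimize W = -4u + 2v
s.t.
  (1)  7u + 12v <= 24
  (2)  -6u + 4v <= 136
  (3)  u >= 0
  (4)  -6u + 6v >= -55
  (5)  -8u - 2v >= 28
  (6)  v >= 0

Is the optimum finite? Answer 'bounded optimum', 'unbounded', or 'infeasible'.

infeasible

The boundaries 7u + 12v = 24 and -6u + 4v = 136 meet at (-384/25, 274/25), but that point violates u ≥ 0. Every candidate vertex is excluded by some other constraint, so the feasible region is empty.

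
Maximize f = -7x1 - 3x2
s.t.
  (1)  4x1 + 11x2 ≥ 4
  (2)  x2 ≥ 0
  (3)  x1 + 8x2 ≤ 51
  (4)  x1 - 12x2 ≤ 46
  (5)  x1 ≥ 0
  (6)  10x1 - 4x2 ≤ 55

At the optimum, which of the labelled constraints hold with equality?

Vertices and f = -7x1 - 3x2:
  (1, 0) → f = -7
  (0, 4/11) → f = -12/11
  (11/2, 0) → f = -77/2
  (0, 51/8) → f = -153/8
  (23/3, 65/12) → f = -839/12

The maximum is at (0, 4/11). Substituting into each constraint, equality holds for (1) and (5); the remaining constraints have slack.

(1) and (5)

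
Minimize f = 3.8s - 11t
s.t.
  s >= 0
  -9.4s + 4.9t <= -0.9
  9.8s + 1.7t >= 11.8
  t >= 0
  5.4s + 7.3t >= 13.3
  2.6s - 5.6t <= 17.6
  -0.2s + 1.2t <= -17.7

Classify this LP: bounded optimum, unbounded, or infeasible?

The boundaries -9.4s + 4.9t = -0.9 and 9.8s + 1.7t = 11.8 meet at (1187/1280, 1021/640), but that point violates -0.2s + 1.2t ≤ -17.7. Every candidate vertex is excluded by some other constraint, so the feasible region is empty.

infeasible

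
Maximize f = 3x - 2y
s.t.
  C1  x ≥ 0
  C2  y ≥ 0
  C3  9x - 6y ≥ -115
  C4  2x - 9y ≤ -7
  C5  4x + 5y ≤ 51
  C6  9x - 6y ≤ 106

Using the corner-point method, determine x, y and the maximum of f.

x = 212/23, y = 65/23, maximum f = 22

Feasible corners and f = 3x - 2y:
  (0, 7/9) → f = -14/9
  (0, 51/5) → f = -102/5
  (212/23, 65/23) → f = 22

The binding constraints are 2x - 9y = -7 and 4x + 5y = 51.
Solving simultaneously gives x = 212/23, y = 65/23.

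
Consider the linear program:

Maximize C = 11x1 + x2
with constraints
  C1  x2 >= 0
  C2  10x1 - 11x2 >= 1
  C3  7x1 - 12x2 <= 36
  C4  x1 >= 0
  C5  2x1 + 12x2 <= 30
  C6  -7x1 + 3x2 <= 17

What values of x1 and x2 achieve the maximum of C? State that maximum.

x1 = 22/3, x2 = 23/18, maximum C = 1475/18

Extreme points and C = 11x1 + x2:
  (1/10, 0) → C = 11/10
  (36/7, 0) → C = 396/7
  (171/71, 149/71) → C = 2030/71
  (22/3, 23/18) → C = 1475/18

At the optimal vertex, 7x1 - 12x2 = 36 and 2x1 + 12x2 = 30.
Solving simultaneously gives x1 = 22/3, x2 = 23/18.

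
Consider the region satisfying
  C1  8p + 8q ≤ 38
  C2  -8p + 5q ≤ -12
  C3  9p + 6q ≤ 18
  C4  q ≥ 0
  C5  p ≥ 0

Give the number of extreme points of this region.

The feasible vertices (each the meet of two boundaries and inside every other half-plane) are:
  (54/31, 12/31)
  (3/2, 0)
  (2, 0)

3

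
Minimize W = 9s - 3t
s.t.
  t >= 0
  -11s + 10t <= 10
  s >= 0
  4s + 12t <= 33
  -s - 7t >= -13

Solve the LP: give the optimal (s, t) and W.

s = 0, t = 1, minimum W = -3

Extreme points and W = 9s - 3t:
  (0, 0) → W = 0
  (33/4, 0) → W = 297/4
  (0, 1) → W = -3
  (20/29, 51/29) → W = 27/29
  (75/16, 19/16) → W = 309/8

At the optimal vertex, -11s + 10t = 10 and s = 0.
Solving simultaneously gives s = 0, t = 1.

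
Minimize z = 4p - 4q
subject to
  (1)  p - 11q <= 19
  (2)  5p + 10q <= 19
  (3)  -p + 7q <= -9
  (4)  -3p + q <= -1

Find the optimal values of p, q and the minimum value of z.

p = -1/10, q = -13/10, minimum z = 24/5

Vertices and z = 4p - 4q:
  (399/65, -76/65) → z = 380/13
  (-1/4, -7/4) → z = 6
  (223/45, -26/45) → z = 332/15
  (-1/10, -13/10) → z = 24/5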